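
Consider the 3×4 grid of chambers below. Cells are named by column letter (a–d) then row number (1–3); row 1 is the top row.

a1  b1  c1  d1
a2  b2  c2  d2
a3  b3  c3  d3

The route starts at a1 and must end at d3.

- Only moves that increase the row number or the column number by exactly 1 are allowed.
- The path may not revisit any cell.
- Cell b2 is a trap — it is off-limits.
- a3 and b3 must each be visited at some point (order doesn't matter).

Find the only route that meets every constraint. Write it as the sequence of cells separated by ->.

a1 -> a2 -> a3 -> b3 -> c3 -> d3

Moves only go right or down, so the column and row indices never decrease.
Route from a1: 2× down (reaching a3), 3× right (reaching d3) — 5 moves in all.
Check: all required cells visited.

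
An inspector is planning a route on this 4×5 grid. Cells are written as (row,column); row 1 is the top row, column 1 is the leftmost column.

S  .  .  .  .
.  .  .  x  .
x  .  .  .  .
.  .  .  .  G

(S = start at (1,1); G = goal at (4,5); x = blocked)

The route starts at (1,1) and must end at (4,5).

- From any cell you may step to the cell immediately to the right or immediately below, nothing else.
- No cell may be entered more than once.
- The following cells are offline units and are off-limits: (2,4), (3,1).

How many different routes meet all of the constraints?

18

A right/down-only route from (1,1) to (4,5) makes exactly 3 down-moves and 4 right-moves in some order.
With no other constraints that would be C(7,3) = 35 routes.
Subtract routes through each blocked cell (inclusion–exclusion for overlaps): − through (2,4): 12 − through (3,1): 5 → 18.
That gives 18 routes.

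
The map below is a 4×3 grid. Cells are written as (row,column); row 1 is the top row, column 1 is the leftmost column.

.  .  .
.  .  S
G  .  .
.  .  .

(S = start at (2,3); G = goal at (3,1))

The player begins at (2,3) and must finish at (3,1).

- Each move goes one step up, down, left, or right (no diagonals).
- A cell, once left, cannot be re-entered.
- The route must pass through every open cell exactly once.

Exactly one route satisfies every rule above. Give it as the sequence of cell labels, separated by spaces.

Need to visit all 12 open cells exactly once, starting at (2,3) and ending at (3,1).
Cell (1,3) has only two open neighbours ((2,3) and (1,2)), so the path must pass straight through it: one of those is the cell it's entered from and the other is where it exits.
Route from (2,3): up 1 to (1,3), left 2 to (1,1), down 1 to (2,1), right 1 to (2,2), down 1 to (3,2), right 1 to (3,3), down 1 to (4,3), left 2 to (4,1), up 1 to (3,1) — 11 moves in all.
Check: all 12 open cells covered.

(2,3) (1,3) (1,2) (1,1) (2,1) (2,2) (3,2) (3,3) (4,3) (4,2) (4,1) (3,1)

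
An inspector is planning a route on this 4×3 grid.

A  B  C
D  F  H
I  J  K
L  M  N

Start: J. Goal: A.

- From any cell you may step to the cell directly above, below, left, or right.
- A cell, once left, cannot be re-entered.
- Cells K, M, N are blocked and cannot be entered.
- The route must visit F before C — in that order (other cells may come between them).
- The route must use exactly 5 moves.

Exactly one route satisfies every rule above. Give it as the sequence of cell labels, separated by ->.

The waypoints must appear in the order F, C, with no cell reused.
Route from J: up 1 to F, right 1 to H, up 1 to C, left 2 to A — 5 moves in all.
Check: order respected (F at step 1, C at step 3); 5 moves as required.

J -> F -> H -> C -> B -> A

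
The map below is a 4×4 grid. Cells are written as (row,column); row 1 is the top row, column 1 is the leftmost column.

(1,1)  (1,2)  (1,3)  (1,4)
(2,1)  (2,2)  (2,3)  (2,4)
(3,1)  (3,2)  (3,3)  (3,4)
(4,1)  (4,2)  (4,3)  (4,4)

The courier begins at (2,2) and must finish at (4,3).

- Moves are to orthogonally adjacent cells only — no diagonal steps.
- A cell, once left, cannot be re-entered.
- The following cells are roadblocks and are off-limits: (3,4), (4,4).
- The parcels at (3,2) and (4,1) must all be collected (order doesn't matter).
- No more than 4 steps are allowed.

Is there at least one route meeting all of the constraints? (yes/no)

no

Even ignoring the no-revisit rule, getting from (2,2) to (4,3), taking the cheapest ordering (2,2) → (3,2) → (4,1) → (4,3) needs at least 1 + 2 + 2 = 5 moves (Manhattan distance per leg), which exceeds the 4-move limit.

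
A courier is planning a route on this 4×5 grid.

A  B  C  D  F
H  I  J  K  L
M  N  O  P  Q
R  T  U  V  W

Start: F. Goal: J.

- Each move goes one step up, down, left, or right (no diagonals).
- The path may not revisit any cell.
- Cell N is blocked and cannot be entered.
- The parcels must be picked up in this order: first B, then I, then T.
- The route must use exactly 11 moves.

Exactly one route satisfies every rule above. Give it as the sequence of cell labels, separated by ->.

The waypoints must appear in the order B, I, T, with no cell reused.
Route from F: 3× left (reaching B), down to I, left to H, 2× down (reaching R), 2× right (reaching U), 2× up (reaching J) — 11 moves in all.
Check: order respected (B at step 3, I at step 4, T at step 8); 11 moves as required.

F -> D -> C -> B -> I -> H -> M -> R -> T -> U -> O -> J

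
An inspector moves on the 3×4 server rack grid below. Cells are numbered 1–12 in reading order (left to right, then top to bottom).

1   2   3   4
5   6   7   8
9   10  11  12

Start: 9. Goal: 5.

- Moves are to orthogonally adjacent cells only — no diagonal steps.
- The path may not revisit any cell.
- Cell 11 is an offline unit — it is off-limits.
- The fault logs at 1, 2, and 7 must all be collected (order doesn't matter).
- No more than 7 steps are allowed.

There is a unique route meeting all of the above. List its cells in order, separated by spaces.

The budget equals the shortest possible length, so every move has to be on a shortest route through the required cells.
Route from 9: right 1 to 10, up 1 to 6, right 1 to 7, up 1 to 3, left 2 to 1, down 1 to 5 — 7 moves in all.
Check: all required cells visited; 7 ≤ 7 moves.

9 10 6 7 3 2 1 5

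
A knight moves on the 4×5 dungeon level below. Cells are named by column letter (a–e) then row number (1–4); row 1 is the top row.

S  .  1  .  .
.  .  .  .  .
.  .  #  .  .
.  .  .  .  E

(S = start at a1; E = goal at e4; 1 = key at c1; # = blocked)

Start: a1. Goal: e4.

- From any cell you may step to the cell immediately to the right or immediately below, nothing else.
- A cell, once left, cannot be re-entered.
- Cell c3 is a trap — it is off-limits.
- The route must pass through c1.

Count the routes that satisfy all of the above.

7

A right/down-only route from a1 to e4 makes exactly 3 down-moves and 4 right-moves in some order.
With no other constraints that would be C(7,3) = 35 routes.
Split at c1 and multiply the segment counts (each segment already excludes blocked cells): a1→c1: 1; c1→e4: 7; product = 7.
That gives 7 routes.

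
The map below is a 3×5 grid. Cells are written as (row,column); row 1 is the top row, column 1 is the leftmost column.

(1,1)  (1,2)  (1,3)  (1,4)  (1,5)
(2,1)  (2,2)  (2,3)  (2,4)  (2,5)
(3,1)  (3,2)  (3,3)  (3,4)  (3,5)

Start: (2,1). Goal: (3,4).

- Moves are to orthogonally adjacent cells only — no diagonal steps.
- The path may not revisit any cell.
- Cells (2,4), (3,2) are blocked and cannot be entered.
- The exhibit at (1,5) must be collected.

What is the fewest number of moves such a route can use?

8

Any route passes through (1,5) somewhere between (2,1) and (3,4). Summing Manhattan distances along the two legs ((2,1) → (1,5) → (3,4)) gives a lower bound of 5 + 3 = 8 moves.
A route of 8 moves achieves this: (2,1) → (1,1) → (1,2) → (1,3) → (1,4) → (1,5) → (2,5) → (3,5) → (3,4).
Since 8 matches the lower bound, it is optimal.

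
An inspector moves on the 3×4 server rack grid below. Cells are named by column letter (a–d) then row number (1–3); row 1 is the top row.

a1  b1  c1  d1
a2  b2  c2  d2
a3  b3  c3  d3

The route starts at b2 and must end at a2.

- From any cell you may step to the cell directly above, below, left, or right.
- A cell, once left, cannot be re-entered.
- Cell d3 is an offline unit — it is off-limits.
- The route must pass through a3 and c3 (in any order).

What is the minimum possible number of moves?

Any route passes through a3 and c3 in some order between b2 and a2. Summing Manhattan distances along each leg and taking the cheapest ordering (b2 → c3 → a3 → a2) gives a lower bound of 2 + 2 + 1 = 5 moves.
A route of 5 moves achieves this: b2 → c2 → c3 → b3 → a3 → a2.
Since 5 matches the lower bound, it is optimal.

5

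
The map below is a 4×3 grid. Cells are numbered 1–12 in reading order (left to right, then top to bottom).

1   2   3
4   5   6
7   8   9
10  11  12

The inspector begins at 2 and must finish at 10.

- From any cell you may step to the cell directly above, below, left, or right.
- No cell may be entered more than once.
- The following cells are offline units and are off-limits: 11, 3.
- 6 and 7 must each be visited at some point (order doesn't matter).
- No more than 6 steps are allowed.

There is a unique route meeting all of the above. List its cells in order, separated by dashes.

2 - 5 - 6 - 9 - 8 - 7 - 10

The budget equals the shortest possible length, so every move has to be on a shortest route through the required cells.
Route from 2: down to 5, right to 6, down to 9, 2× left (reaching 7), down to 10 — 6 moves in all.
Check: all required cells visited; 6 ≤ 6 moves.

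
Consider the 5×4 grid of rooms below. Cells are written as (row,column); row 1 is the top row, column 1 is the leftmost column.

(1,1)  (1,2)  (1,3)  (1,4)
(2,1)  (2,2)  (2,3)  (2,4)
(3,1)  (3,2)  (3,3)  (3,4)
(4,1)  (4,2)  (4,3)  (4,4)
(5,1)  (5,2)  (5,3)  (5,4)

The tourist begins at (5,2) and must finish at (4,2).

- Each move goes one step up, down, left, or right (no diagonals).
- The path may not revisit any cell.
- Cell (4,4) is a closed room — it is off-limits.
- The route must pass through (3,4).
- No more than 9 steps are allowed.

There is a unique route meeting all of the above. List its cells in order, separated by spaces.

(5,2) (5,3) (4,3) (3,3) (3,4) (2,4) (2,3) (2,2) (3,2) (4,2)

The 9-move cap with required stops at (3,4) leaves no slack for detours.
Route from (5,2): right to (5,3), 2× up (reaching (3,3)), right to (3,4), up to (2,4), 2× left (reaching (2,2)), 2× down (reaching (4,2)) — 9 moves in all.
Check: all required cells visited; 9 ≤ 9 moves.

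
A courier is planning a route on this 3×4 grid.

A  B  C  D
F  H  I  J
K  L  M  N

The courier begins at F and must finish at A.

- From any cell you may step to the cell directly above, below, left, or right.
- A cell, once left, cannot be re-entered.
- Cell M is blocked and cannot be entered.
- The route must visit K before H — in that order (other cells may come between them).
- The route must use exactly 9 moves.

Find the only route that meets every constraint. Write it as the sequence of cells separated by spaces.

The waypoints must appear in the order K, H, with no cell reused.
Route from F: down to K, right to L, up to H, 2× right (reaching J), up to D, 3× left (reaching A) — 9 moves in all.
Check: order respected (K at step 1, H at step 3); 9 moves as required.

F K L H I J D C B A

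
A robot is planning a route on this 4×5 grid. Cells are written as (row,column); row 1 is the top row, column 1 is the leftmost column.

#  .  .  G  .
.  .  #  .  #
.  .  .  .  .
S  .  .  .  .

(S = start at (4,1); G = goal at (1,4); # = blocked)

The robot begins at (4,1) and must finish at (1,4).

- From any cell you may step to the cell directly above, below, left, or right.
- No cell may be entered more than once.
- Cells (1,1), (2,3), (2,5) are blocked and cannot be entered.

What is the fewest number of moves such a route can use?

The Manhattan distance from (4,1) to (1,4) is |4−1| + |1−4| = 6, so at least 6 moves are needed.
A route of 6 moves achieves this: (4,1) → (3,1) → (2,1) → (2,2) → (1,2) → (1,3) → (1,4).
Since 6 matches the lower bound, it is optimal.

6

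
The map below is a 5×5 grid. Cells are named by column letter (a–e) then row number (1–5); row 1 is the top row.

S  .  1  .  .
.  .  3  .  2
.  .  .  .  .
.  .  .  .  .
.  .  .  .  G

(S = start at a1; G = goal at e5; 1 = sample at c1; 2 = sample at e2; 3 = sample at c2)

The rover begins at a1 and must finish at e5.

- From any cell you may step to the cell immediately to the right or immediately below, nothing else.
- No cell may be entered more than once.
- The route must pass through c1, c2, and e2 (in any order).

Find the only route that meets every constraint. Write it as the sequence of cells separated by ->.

a1 -> b1 -> c1 -> c2 -> d2 -> e2 -> e3 -> e4 -> e5

Moves only go right or down, so the column and row indices never decrease.
Route from a1: 2× right (reaching c1), down to c2, 2× right (reaching e2), 3× down (reaching e5) — 8 moves in all.
Check: all required cells visited.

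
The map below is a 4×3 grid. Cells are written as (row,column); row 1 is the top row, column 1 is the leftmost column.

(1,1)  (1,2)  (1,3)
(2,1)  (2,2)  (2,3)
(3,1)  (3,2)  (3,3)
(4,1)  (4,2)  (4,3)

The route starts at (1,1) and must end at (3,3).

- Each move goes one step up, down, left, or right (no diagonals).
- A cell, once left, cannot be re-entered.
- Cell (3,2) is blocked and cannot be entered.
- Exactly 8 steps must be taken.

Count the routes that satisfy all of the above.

Need simple routes of exactly 8 moves from (1,1) to (3,3) (Manhattan distance 4, so 2 moves are spent on a detour and 2 undoing it).
Enumerating: (1,1) (1,2) (2,2) (2,1) (3,1) (4,1) (4,2) (4,3) (3,3).
That gives 1 route.

1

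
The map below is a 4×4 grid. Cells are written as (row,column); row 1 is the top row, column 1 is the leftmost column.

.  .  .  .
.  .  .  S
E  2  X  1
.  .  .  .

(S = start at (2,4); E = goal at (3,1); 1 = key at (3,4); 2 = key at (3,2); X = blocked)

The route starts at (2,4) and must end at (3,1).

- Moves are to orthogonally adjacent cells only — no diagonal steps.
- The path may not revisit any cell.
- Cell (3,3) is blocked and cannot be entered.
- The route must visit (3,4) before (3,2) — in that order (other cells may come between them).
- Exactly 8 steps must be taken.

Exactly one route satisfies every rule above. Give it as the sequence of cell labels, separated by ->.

The waypoints must appear in the order (3,4), (3,2), with no cell reused.
Route from (2,4): down 2 to (4,4), left 2 to (4,2), up 2 to (2,2), left 1 to (2,1), down 1 to (3,1) — 8 moves in all.
Check: order respected (1 at step 1, 2 at step 5); 8 moves as required.

(2,4) -> (3,4) -> (4,4) -> (4,3) -> (4,2) -> (3,2) -> (2,2) -> (2,1) -> (3,1)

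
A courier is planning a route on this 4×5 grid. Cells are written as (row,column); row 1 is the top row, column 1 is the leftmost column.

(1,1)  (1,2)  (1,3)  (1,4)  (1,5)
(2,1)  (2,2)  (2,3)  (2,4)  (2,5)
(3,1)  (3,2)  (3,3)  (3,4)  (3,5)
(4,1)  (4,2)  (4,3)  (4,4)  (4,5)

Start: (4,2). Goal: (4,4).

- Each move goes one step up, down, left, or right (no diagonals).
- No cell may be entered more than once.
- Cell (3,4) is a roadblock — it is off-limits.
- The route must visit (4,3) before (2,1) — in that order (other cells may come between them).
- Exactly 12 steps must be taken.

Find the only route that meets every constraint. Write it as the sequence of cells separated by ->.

(4,2) -> (4,3) -> (3,3) -> (3,2) -> (3,1) -> (2,1) -> (2,2) -> (2,3) -> (2,4) -> (2,5) -> (3,5) -> (4,5) -> (4,4)

The waypoints must appear in the order (4,3), (2,1), with no cell reused.
Route from (4,2): right 1 to (4,3), up 1 to (3,3), left 2 to (3,1), up 1 to (2,1), right 4 to (2,5), down 2 to (4,5), left 1 to (4,4) — 12 moves in all.
Check: order respected ((4,3) at step 1, (2,1) at step 5); 12 moves as required.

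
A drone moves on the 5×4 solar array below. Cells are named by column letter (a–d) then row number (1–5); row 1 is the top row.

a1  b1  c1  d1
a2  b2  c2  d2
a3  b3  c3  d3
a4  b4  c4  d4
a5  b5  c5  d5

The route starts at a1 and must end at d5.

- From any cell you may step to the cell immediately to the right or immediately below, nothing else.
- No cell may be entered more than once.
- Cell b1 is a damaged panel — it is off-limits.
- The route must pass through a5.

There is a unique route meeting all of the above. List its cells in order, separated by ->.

a1 -> a2 -> a3 -> a4 -> a5 -> b5 -> c5 -> d5

Moves only go right or down, so the column and row indices never decrease.
Route from a1: down 4 to a5, right 3 to d5 — 7 moves in all.
Check: all required cells visited.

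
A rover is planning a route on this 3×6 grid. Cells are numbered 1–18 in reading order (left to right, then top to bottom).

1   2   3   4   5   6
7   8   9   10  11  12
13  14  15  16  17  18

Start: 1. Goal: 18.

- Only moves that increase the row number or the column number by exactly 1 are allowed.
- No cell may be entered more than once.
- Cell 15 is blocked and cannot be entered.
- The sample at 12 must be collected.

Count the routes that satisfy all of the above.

6

A right/down-only route from 1 to 18 makes exactly 2 down-moves and 5 right-moves in some order.
With no other constraints that would be C(7,2) = 21 routes.
Split at 12 and multiply the segment counts (each segment already excludes blocked cells): 1→12: 6; 12→18: 1; product = 6.
That gives 6 routes.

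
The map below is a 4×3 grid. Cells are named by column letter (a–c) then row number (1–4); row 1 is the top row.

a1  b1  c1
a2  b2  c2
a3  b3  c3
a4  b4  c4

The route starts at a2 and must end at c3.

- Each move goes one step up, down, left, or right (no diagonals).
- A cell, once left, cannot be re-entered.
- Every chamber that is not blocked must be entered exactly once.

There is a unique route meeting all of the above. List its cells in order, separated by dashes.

Need to visit all 12 open cells exactly once, starting at a2 and ending at c3.
Cell c1 has only two open neighbours (c2 and b1), so the path must pass straight through it: one of those is the cell it's entered from and the other is where it exits.
Route from a2: up to a1, 2× right (reaching c1), down to c2, left to b2, down to b3, left to a3, down to a4, 2× right (reaching c4), up to c3 — 11 moves in all.
Check: all 12 open cells covered.

a2 - a1 - b1 - c1 - c2 - b2 - b3 - a3 - a4 - b4 - c4 - c3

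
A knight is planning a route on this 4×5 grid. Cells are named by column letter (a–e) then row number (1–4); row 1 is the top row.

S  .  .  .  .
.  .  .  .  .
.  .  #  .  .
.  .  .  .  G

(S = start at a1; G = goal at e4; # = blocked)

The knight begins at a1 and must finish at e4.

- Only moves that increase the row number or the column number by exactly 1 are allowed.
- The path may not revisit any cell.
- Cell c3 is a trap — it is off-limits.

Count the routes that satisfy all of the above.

A right/down-only route from a1 to e4 makes exactly 3 down-moves and 4 right-moves in some order.
With no other constraints that would be C(7,3) = 35 routes.
Subtract routes through each blocked cell (inclusion–exclusion for overlaps): − through c3: 18 → 17.
That gives 17 routes.

17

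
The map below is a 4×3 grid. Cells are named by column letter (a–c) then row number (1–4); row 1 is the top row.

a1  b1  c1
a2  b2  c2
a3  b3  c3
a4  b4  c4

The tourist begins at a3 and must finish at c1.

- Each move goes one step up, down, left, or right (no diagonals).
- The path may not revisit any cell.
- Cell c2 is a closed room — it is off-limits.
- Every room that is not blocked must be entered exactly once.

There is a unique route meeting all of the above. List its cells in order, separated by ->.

a3 -> a4 -> b4 -> c4 -> c3 -> b3 -> b2 -> a2 -> a1 -> b1 -> c1

Need to visit all 11 open cells exactly once, starting at a3 and ending at c1.
Route from a3: down 1 to a4, right 2 to c4, up 1 to c3, left 1 to b3, up 1 to b2, left 1 to a2, up 1 to a1, right 2 to c1 — 10 moves in all.
Check: all 11 open cells covered.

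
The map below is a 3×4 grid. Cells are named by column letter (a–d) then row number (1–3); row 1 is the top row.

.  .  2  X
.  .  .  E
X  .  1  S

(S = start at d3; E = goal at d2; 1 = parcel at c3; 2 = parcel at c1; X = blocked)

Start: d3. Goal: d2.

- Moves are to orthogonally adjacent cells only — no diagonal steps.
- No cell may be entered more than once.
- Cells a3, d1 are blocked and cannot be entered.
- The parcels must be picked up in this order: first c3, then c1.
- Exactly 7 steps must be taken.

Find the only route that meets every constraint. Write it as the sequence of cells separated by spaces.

d3 c3 b3 b2 b1 c1 c2 d2

The waypoints must appear in the order c3, c1, with no cell reused.
Route from d3: left 2 to b3, up 2 to b1, right 1 to c1, down 1 to c2, right 1 to d2 — 7 moves in all.
Check: order respected (1 at step 1, 2 at step 5); 7 moves as required.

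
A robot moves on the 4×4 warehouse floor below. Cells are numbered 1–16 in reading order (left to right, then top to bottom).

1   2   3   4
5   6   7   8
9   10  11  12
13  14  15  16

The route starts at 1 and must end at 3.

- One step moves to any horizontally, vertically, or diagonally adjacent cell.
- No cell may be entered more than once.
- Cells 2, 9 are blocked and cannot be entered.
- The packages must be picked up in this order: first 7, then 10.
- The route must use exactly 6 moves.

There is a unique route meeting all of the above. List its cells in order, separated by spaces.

The waypoints must appear in the order 7, 10, with no cell reused.
Route from 1: down-right 1 to 6, right 1 to 7, down-left 1 to 10, right 1 to 11, up-right 1 to 8, up-left 1 to 3 — 6 moves in all.
Check: order respected (7 at step 2, 10 at step 3); 6 moves as required.

1 6 7 10 11 8 3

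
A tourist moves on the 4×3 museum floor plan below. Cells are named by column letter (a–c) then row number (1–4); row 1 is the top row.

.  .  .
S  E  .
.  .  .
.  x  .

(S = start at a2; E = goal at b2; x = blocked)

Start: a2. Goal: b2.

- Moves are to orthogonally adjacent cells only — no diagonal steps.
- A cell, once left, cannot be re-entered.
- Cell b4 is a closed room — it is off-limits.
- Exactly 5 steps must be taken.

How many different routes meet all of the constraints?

Need simple routes of exactly 5 moves from a2 to b2 (Manhattan distance 1, so 2 moves are spent on a detour and 2 undoing it).
Enumerating: a2 a1 b1 c1 c2 b2 | a2 a3 b3 c3 c2 b2.
That gives 2 routes.

2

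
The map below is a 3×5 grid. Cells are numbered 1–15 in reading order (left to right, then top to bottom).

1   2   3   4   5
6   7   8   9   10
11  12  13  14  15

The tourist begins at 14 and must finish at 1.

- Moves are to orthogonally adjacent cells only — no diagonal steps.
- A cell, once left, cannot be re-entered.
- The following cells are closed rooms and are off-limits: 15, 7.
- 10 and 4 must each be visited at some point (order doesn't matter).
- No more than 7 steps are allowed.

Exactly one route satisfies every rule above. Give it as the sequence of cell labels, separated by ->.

14 -> 9 -> 10 -> 5 -> 4 -> 3 -> 2 -> 1

The 7-move cap with required stops at 10, 4 leaves no slack for detours.
Route from 14: up 1 to 9, right 1 to 10, up 1 to 5, left 4 to 1 — 7 moves in all.
Check: all required cells visited; 7 ≤ 7 moves.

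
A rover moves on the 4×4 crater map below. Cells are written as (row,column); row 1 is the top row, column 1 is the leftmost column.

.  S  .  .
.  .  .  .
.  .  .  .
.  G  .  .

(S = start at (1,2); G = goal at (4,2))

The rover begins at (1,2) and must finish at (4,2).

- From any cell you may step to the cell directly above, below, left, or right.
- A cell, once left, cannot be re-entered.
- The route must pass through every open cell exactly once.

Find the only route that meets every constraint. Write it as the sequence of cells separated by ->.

Need to visit all 16 open cells exactly once, starting at (1,2) and ending at (4,2).
Cell (4,4) has only two open neighbours ((3,4) and (4,3)), so the path must pass straight through it: one of those is the cell it's entered from and the other is where it exits.
Route from (1,2): left to (1,1), down to (2,1), 2× right (reaching (2,3)), up to (1,3), right to (1,4), 3× down (reaching (4,4)), left to (4,3), up to (3,3), 2× left (reaching (3,1)), down to (4,1), right to (4,2) — 15 moves in all.
Check: all 16 open cells covered.

(1,2) -> (1,1) -> (2,1) -> (2,2) -> (2,3) -> (1,3) -> (1,4) -> (2,4) -> (3,4) -> (4,4) -> (4,3) -> (3,3) -> (3,2) -> (3,1) -> (4,1) -> (4,2)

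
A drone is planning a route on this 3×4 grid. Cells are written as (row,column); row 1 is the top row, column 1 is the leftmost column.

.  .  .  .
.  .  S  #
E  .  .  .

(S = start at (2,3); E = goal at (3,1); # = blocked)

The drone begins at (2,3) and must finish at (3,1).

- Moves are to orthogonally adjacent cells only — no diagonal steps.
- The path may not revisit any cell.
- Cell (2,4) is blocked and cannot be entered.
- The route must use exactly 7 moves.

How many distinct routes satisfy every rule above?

Need simple routes of exactly 7 moves from (2,3) to (3,1) (Manhattan distance 3, so 2 moves are spent on a detour and 2 undoing it).
Enumerating: (2,3) (1,3) (1,2) (1,1) (2,1) (2,2) (3,2) (3,1) | (2,3) (3,3) (3,2) (2,2) (1,2) (1,1) (2,1) (3,1).
That gives 2 routes.

2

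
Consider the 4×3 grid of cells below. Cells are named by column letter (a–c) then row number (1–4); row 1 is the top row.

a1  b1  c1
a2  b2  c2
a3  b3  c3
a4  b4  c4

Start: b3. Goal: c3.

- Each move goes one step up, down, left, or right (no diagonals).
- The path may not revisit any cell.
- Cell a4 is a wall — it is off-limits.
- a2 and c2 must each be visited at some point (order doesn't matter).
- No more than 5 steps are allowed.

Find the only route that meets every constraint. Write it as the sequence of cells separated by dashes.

Any route must reach a2 and c2 and still end at c3 within 5 moves, so the order of the required stops is forced.
Route from b3: left 1 to a3, up 1 to a2, right 2 to c2, down 1 to c3 — 5 moves in all.
Check: all required cells visited; 5 ≤ 5 moves.

b3 - a3 - a2 - b2 - c2 - c3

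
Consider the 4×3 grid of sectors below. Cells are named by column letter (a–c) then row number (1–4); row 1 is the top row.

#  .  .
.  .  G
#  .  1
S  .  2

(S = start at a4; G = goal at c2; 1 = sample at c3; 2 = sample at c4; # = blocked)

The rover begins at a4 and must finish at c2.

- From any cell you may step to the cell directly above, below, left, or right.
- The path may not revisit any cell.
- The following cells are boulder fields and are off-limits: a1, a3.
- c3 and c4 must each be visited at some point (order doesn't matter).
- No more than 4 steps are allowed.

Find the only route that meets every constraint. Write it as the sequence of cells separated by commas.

The 4-move cap with required stops at c3, c4 leaves no slack for detours.
Route from a4: right 2 to c4, up 2 to c2 — 4 moves in all.
Check: all required cells visited; 4 ≤ 4 moves.

a4, b4, c4, c3, c2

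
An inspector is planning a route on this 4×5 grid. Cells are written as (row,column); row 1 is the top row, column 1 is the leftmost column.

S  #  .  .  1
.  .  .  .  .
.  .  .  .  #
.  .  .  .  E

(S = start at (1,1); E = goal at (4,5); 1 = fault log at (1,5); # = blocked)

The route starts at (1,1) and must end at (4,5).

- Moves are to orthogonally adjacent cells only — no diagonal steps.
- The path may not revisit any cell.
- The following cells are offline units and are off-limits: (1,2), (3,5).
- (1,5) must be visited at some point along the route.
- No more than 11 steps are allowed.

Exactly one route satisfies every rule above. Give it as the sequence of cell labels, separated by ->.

(1,1) -> (2,1) -> (2,2) -> (2,3) -> (1,3) -> (1,4) -> (1,5) -> (2,5) -> (2,4) -> (3,4) -> (4,4) -> (4,5)

Any route must reach (1,5) and still end at (4,5) within 11 moves, so the order of the required stops is forced.
Route from (1,1): down 1 to (2,1), right 2 to (2,3), up 1 to (1,3), right 2 to (1,5), down 1 to (2,5), left 1 to (2,4), down 2 to (4,4), right 1 to (4,5) — 11 moves in all.
Check: all required cells visited; 11 ≤ 11 moves.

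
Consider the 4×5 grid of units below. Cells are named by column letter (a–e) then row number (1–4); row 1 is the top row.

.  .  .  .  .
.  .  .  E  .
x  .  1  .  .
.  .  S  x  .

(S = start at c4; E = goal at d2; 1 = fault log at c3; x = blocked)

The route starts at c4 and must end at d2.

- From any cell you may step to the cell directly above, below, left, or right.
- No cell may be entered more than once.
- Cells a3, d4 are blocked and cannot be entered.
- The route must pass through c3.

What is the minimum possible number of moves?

3

Any route passes through c3 somewhere between c4 and d2. Summing Manhattan distances along the two legs (c4 → c3 → d2) gives a lower bound of 1 + 2 = 3 moves.
A route of 3 moves achieves this: c4 → c3 → c2 → d2.
Since 3 matches the lower bound, it is optimal.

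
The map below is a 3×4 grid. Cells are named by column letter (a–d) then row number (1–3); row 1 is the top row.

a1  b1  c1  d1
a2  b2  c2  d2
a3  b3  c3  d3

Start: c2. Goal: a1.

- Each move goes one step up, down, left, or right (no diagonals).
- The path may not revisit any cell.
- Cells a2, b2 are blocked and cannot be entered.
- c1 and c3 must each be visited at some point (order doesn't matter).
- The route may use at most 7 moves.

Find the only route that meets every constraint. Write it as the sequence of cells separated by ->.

c2 -> c3 -> d3 -> d2 -> d1 -> c1 -> b1 -> a1

The budget equals the shortest possible length, so every move has to be on a shortest route through the required cells.
Route from c2: down 1 to c3, right 1 to d3, up 2 to d1, left 3 to a1 — 7 moves in all.
Check: all required cells visited; 7 ≤ 7 moves.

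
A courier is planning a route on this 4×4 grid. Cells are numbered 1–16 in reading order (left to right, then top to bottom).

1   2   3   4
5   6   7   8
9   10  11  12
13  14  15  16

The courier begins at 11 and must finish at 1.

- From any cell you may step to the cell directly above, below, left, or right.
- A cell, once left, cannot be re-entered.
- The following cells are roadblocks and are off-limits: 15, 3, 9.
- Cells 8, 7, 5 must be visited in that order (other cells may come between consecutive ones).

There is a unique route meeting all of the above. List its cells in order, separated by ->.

11 -> 12 -> 8 -> 7 -> 6 -> 5 -> 1

The waypoints must appear in the order 8, 7, 5, with no cell reused.
Route from 11: right to 12, up to 8, 3× left (reaching 5), up to 1 — 6 moves in all.
Check: order respected (8 at step 2, 7 at step 3, 5 at step 5).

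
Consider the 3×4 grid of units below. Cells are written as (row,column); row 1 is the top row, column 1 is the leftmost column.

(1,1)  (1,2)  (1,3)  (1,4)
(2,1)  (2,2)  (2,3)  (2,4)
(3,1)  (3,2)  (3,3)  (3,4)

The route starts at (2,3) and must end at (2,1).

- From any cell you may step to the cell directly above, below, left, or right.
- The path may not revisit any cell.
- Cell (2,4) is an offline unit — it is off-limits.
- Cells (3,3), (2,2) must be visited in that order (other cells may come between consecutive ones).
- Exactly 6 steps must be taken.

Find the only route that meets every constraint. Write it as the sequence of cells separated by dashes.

The waypoints must appear in the order (3,3), (2,2), with no cell reused.
Route from (2,3): down to (3,3), left to (3,2), 2× up (reaching (1,2)), left to (1,1), down to (2,1) — 6 moves in all.
Check: order respected ((3,3) at step 1, (2,2) at step 3); 6 moves as required.

(2,3) - (3,3) - (3,2) - (2,2) - (1,2) - (1,1) - (2,1)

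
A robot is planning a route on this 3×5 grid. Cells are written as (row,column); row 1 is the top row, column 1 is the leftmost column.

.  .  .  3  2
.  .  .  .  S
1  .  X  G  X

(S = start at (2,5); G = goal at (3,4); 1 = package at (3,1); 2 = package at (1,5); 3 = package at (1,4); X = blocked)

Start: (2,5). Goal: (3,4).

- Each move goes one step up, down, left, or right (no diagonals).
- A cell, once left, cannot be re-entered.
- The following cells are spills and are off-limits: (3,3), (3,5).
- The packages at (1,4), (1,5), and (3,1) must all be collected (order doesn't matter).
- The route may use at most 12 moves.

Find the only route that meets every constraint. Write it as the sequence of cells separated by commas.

The 12-move cap with required stops at (1,4), (1,5), (3,1) leaves no slack for detours.
Route from (2,5): up to (1,5), 4× left (reaching (1,1)), 2× down (reaching (3,1)), right to (3,2), up to (2,2), 2× right (reaching (2,4)), down to (3,4) — 12 moves in all.
Check: all required cells visited; 12 ≤ 12 moves.

(2,5), (1,5), (1,4), (1,3), (1,2), (1,1), (2,1), (3,1), (3,2), (2,2), (2,3), (2,4), (3,4)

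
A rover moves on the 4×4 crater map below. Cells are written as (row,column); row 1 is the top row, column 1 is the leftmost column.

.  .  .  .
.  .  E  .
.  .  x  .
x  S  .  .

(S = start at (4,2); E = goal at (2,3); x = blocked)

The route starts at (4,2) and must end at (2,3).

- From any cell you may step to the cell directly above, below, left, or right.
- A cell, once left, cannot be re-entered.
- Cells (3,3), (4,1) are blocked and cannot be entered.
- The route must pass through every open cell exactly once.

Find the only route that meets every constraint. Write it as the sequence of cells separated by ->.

Need to visit all 14 open cells exactly once, starting at (4,2) and ending at (2,3).
Cell (1,1) has only two open neighbours ((2,1) and (1,2)), so the path must pass straight through it: one of those is the cell it's entered from and the other is where it exits.
Route from (4,2): 2× right (reaching (4,4)), 3× up (reaching (1,4)), 3× left (reaching (1,1)), 2× down (reaching (3,1)), right to (3,2), up to (2,2), right to (2,3) — 13 moves in all.
Check: all 14 open cells covered.

(4,2) -> (4,3) -> (4,4) -> (3,4) -> (2,4) -> (1,4) -> (1,3) -> (1,2) -> (1,1) -> (2,1) -> (3,1) -> (3,2) -> (2,2) -> (2,3)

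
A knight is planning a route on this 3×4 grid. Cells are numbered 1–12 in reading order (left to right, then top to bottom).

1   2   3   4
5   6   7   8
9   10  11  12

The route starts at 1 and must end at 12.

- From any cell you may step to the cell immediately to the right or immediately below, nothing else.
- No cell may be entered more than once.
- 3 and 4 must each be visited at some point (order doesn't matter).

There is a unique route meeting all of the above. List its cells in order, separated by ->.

Moves only go right or down, so the column and row indices never decrease.
Route from 1: 3× right (reaching 4), 2× down (reaching 12) — 5 moves in all.
Check: all required cells visited.

1 -> 2 -> 3 -> 4 -> 8 -> 12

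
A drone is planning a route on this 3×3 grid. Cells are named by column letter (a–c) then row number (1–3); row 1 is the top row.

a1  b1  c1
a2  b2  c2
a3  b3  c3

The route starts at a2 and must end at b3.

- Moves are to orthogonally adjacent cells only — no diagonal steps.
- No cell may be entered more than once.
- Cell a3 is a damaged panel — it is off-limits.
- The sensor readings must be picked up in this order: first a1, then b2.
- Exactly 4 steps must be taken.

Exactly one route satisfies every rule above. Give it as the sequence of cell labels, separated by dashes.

The waypoints must appear in the order a1, b2, with no cell reused.
Route from a2: up 1 to a1, right 1 to b1, down 2 to b3 — 4 moves in all.
Check: order respected (a1 at step 1, b2 at step 3); 4 moves as required.

a2 - a1 - b1 - b2 - b3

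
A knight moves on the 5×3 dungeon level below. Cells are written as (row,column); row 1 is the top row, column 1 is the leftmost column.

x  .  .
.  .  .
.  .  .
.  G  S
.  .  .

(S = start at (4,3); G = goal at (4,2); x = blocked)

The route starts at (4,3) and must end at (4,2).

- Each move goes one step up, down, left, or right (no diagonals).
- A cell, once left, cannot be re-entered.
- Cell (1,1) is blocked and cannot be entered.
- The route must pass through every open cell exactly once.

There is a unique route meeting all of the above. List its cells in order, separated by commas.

Need to visit all 14 open cells exactly once, starting at (4,3) and ending at (4,2).
Cell (2,1) has only two open neighbours ((3,1) and (2,2)), so the path must pass straight through it: one of those is the cell it's entered from and the other is where it exits.
Route from (4,3): down 1 to (5,3), left 2 to (5,1), up 3 to (2,1), right 1 to (2,2), up 1 to (1,2), right 1 to (1,3), down 2 to (3,3), left 1 to (3,2), down 1 to (4,2) — 13 moves in all.
Check: all 14 open cells covered.

(4,3), (5,3), (5,2), (5,1), (4,1), (3,1), (2,1), (2,2), (1,2), (1,3), (2,3), (3,3), (3,2), (4,2)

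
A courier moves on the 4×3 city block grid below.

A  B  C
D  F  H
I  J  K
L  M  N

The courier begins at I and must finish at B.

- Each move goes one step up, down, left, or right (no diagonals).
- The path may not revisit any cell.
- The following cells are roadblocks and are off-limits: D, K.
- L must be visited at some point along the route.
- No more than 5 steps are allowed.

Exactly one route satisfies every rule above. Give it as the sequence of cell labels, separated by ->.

Any route must reach L and still end at B within 5 moves, so the order of the required stops is forced.
Route from I: down to L, right to M, 3× up (reaching B) — 5 moves in all.
Check: all required cells visited; 5 ≤ 5 moves.

I -> L -> M -> J -> F -> B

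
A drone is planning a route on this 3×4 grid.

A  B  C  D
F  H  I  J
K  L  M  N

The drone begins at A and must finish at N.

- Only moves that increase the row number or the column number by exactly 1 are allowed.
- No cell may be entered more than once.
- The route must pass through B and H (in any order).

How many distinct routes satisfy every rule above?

A right/down-only route from A to N makes exactly 2 down-moves and 3 right-moves in some order.
With no other constraints that would be C(5,2) = 10 routes.
A monotone route can only reach the required cells in the order B, H, so split there and multiply the segment counts: A→B: 1; B→H: 1; H→N: 3; product = 3.
That gives 3 routes.

3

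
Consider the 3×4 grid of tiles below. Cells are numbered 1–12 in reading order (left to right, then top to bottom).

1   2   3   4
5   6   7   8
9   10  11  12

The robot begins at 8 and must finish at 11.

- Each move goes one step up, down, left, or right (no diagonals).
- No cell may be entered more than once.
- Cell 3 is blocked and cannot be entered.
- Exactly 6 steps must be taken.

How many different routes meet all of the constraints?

1

Need simple routes of exactly 6 moves from 8 to 11 (Manhattan distance 2, so 2 moves are spent on a detour and 2 undoing it).
Enumerating: 8 7 6 5 9 10 11.
That gives 1 route.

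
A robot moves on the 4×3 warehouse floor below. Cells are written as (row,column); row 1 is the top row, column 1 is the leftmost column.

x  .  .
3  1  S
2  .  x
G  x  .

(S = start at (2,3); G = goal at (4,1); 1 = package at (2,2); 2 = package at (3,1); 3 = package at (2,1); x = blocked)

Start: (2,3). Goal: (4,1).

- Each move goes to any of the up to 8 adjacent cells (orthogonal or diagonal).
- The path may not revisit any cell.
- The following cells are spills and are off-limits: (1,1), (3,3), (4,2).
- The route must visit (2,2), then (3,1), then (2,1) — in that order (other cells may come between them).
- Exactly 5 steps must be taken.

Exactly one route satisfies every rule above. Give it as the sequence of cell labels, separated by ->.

(2,3) -> (2,2) -> (3,1) -> (2,1) -> (3,2) -> (4,1)

The waypoints must appear in the order (2,2), (3,1), (2,1), with no cell reused.
Route from (2,3): left 1 to (2,2), down-left 1 to (3,1), up 1 to (2,1), down-right 1 to (3,2), down-left 1 to (4,1) — 5 moves in all.
Check: order respected (1 at step 1, 2 at step 2, 3 at step 3); 5 moves as required.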